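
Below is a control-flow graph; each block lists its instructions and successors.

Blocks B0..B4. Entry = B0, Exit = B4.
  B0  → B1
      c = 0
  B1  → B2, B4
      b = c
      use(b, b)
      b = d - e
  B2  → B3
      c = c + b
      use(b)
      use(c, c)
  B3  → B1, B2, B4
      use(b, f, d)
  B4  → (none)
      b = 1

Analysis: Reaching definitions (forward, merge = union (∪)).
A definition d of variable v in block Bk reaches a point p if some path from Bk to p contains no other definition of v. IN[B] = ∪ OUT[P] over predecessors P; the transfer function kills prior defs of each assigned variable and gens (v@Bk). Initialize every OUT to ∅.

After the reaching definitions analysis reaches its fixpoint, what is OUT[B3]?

Answer: {b@B1, c@B2}

Working:
Per-block solution:
  B0: | IN={} | OUT={c@B0}
  B1: | IN={b@B1, c@B0, c@B2} | OUT={b@B1, c@B0, c@B2}
  B2: | IN={b@B1, c@B0, c@B2} | OUT={b@B1, c@B2}
  B3: | IN={b@B1, c@B2} | OUT={b@B1, c@B2}
  B4: | IN={b@B1, c@B0, c@B2} | OUT={b@B4, c@B0, c@B2}

Merge at B3: IN[B3] = OUT[B2] = {b@B1, c@B2}
Applying B3's transfer function to that IN value gives OUT[B3] (row B3 above).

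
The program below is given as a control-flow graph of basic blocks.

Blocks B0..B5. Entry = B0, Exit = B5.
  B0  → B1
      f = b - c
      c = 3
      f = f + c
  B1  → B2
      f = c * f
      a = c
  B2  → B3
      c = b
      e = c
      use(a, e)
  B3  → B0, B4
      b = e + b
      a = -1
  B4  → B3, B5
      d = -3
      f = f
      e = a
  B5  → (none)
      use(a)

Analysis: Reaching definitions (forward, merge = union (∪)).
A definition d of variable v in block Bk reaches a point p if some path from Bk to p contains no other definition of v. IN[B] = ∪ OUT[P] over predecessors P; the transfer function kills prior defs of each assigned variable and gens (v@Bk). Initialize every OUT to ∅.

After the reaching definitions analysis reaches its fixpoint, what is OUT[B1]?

Per-block solution:
  B0: | IN={a@B3, b@B3, c@B2, d@B4, e@B2, e@B4, f@B1, f@B4} | OUT={a@B3, b@B3, c@B0, d@B4, e@B2, e@B4, f@B0}
  B1: | IN={a@B3, b@B3, c@B0, d@B4, e@B2, e@B4, f@B0} | OUT={a@B1, b@B3, c@B0, d@B4, e@B2, e@B4, f@B1}
  B2: | IN={a@B1, b@B3, c@B0, d@B4, e@B2, e@B4, f@B1} | OUT={a@B1, b@B3, c@B2, d@B4, e@B2, f@B1}
  B3: | IN={a@B1, a@B3, b@B3, c@B2, d@B4, e@B2, e@B4, f@B1, f@B4} | OUT={a@B3, b@B3, c@B2, d@B4, e@B2, e@B4, f@B1, f@B4}
  B4: | IN={a@B3, b@B3, c@B2, d@B4, e@B2, e@B4, f@B1, f@B4} | OUT={a@B3, b@B3, c@B2, d@B4, e@B4, f@B4}
  B5: | IN={a@B3, b@B3, c@B2, d@B4, e@B4, f@B4} | OUT={a@B3, b@B3, c@B2, d@B4, e@B4, f@B4}

Merge at B1: IN[B1] = OUT[B0] = {a@B3, b@B3, c@B0, d@B4, e@B2, e@B4, f@B0}
Applying B1's transfer function to that IN value gives OUT[B1] (row B1 above).

Answer: {a@B1, b@B3, c@B0, d@B4, e@B2, e@B4, f@B1}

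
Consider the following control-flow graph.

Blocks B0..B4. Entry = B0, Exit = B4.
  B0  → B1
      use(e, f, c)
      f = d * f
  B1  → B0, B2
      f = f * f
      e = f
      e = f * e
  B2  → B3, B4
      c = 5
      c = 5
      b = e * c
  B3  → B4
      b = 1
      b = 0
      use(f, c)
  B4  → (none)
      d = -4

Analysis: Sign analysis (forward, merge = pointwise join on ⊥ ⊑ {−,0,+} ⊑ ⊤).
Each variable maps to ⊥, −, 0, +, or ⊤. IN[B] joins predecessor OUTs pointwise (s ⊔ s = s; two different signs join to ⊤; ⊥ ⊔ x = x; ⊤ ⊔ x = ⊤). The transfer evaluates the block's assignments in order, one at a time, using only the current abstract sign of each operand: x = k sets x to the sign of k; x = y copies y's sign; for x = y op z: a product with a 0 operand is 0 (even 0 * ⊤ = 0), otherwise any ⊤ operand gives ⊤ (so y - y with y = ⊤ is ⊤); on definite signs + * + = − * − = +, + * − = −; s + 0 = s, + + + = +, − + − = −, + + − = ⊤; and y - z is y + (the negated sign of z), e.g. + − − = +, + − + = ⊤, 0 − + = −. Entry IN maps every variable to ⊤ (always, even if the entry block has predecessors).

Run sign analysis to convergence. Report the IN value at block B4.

Fixpoint table:
  B0:  IN=(all ⊤)  OUT=(all ⊤)
  B1:  IN=(all ⊤)  OUT=(all ⊤)
  B2:  IN=(all ⊤)  OUT={c:+; rest ⊤}
  B3:  IN={c:+; rest ⊤}  OUT={b:0, c:+; rest ⊤}
  B4:  IN={c:+; rest ⊤}  OUT={c:+, d:-; rest ⊤}

Merge at B4: IN[B4] = OUT[B2] ⊔ OUT[B3] = {a: ⊤, b: ⊤, c: +, d: ⊤, e: ⊤, f: ⊤}

Answer: {a: ⊤, b: ⊤, c: +, d: ⊤, e: ⊤, f: ⊤}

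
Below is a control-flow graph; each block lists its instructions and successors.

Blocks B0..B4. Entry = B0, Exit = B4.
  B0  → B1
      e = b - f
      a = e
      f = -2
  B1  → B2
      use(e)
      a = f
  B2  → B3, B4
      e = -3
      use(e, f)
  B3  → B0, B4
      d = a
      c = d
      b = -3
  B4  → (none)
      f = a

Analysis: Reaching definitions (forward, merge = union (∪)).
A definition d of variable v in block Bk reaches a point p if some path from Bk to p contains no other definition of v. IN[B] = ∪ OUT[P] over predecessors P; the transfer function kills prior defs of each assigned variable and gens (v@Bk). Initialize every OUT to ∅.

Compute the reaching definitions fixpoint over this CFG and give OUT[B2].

Answer: {a@B1, b@B3, c@B3, d@B3, e@B2, f@B0}

Trace:
Fixpoint table:
  B0:  IN={a@B1, b@B3, c@B3, d@B3, e@B2, f@B0}  OUT={a@B0, b@B3, c@B3, d@B3, e@B0, f@B0}
  B1:  IN={a@B0, b@B3, c@B3, d@B3, e@B0, f@B0}  OUT={a@B1, b@B3, c@B3, d@B3, e@B0, f@B0}
  B2:  IN={a@B1, b@B3, c@B3, d@B3, e@B0, f@B0}  OUT={a@B1, b@B3, c@B3, d@B3, e@B2, f@B0}
  B3:  IN={a@B1, b@B3, c@B3, d@B3, e@B2, f@B0}  OUT={a@B1, b@B3, c@B3, d@B3, e@B2, f@B0}
  B4:  IN={a@B1, b@B3, c@B3, d@B3, e@B2, f@B0}  OUT={a@B1, b@B3, c@B3, d@B3, e@B2, f@B4}

Merge at B2: IN[B2] = OUT[B1] = {a@B1, b@B3, c@B3, d@B3, e@B0, f@B0}
Applying B2's transfer function to that IN value gives OUT[B2] (row B2 above).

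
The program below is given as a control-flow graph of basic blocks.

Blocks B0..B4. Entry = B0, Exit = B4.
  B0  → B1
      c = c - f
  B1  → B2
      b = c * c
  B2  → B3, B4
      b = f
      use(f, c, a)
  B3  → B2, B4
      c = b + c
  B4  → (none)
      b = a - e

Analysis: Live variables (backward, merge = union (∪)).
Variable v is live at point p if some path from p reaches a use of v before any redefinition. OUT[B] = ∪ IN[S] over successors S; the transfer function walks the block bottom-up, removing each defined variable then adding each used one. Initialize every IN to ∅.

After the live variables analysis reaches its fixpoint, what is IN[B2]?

Per-block solution:
  B0:  IN={a, c, e, f}  OUT={a, c, e, f}
  B1:  IN={a, c, e, f}  OUT={a, c, e, f}
  B2:  IN={a, c, e, f}  OUT={a, b, c, e, f}
  B3:  IN={a, b, c, e, f}  OUT={a, c, e, f}
  B4:  IN={a, e}  OUT={}

Merge at B2: OUT[B2] = IN[B3] ⊔ IN[B4] = {a, b, c, e, f}
Applying B2's transfer function to that OUT value gives IN[B2] (row B2 above).

Answer: {a, c, e, f}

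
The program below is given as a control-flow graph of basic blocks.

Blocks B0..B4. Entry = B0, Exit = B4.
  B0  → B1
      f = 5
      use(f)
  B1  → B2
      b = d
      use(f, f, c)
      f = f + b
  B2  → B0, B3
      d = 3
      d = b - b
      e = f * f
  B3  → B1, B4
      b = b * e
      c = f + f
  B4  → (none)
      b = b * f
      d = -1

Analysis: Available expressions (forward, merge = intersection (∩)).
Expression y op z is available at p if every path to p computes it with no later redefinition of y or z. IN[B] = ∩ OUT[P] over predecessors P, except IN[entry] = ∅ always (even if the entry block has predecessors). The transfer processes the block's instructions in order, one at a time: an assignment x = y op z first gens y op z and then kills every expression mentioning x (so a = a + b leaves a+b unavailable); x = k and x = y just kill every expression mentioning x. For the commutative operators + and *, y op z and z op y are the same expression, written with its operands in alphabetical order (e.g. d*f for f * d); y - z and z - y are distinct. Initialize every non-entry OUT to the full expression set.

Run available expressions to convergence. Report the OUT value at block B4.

Answer: {f*f, f+f}

Working:
Fixpoint table:
  B0: | IN={} | OUT={}
  B1: | IN={} | OUT={}
  B2: | IN={} | OUT={b-b, f*f}
  B3: | IN={b-b, f*f} | OUT={f*f, f+f}
  B4: | IN={f*f, f+f} | OUT={f*f, f+f}

Merge at B4: IN[B4] = OUT[B3] = {f*f, f+f}
Applying B4's transfer function to that IN value gives OUT[B4] (row B4 above).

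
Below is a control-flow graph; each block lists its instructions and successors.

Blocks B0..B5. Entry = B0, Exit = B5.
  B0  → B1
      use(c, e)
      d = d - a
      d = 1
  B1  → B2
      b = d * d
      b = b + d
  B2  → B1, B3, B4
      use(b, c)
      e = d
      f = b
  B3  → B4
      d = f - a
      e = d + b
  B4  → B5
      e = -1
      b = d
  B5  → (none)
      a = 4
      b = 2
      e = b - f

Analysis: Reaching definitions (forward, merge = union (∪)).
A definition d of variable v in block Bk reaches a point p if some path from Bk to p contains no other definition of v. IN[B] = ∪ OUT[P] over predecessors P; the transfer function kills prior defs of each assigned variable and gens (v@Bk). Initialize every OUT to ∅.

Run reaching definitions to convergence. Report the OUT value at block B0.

Answer: {d@B0}

Derivation:
Per-block solution:
  B0:  IN={}  OUT={d@B0}
  B1:  IN={b@B1, d@B0, e@B2, f@B2}  OUT={b@B1, d@B0, e@B2, f@B2}
  B2:  IN={b@B1, d@B0, e@B2, f@B2}  OUT={b@B1, d@B0, e@B2, f@B2}
  B3:  IN={b@B1, d@B0, e@B2, f@B2}  OUT={b@B1, d@B3, e@B3, f@B2}
  B4:  IN={b@B1, d@B0, d@B3, e@B2, e@B3, f@B2}  OUT={b@B4, d@B0, d@B3, e@B4, f@B2}
  B5:  IN={b@B4, d@B0, d@B3, e@B4, f@B2}  OUT={a@B5, b@B5, d@B0, d@B3, e@B5, f@B2}

B0 is the boundary node: IN[B0] = {}
Applying B0's transfer function to that IN value gives OUT[B0] (row B0 above).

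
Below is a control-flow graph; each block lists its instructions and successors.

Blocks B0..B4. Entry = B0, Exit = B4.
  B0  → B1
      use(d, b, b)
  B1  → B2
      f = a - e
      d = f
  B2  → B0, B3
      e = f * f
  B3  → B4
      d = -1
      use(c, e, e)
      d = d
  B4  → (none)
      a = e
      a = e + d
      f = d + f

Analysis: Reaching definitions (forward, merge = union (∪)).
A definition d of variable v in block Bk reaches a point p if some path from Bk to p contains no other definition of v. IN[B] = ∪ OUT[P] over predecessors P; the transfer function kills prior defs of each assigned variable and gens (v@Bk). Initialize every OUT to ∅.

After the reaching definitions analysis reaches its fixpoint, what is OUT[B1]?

Answer: {d@B1, e@B2, f@B1}

Trace:
Converged values:
  B0:  IN={d@B1, e@B2, f@B1}  OUT={d@B1, e@B2, f@B1}
  B1:  IN={d@B1, e@B2, f@B1}  OUT={d@B1, e@B2, f@B1}
  B2:  IN={d@B1, e@B2, f@B1}  OUT={d@B1, e@B2, f@B1}
  B3:  IN={d@B1, e@B2, f@B1}  OUT={d@B3, e@B2, f@B1}
  B4:  IN={d@B3, e@B2, f@B1}  OUT={a@B4, d@B3, e@B2, f@B4}

Merge at B1: IN[B1] = OUT[B0] = {d@B1, e@B2, f@B1}
Applying B1's transfer function to that IN value gives OUT[B1] (row B1 above).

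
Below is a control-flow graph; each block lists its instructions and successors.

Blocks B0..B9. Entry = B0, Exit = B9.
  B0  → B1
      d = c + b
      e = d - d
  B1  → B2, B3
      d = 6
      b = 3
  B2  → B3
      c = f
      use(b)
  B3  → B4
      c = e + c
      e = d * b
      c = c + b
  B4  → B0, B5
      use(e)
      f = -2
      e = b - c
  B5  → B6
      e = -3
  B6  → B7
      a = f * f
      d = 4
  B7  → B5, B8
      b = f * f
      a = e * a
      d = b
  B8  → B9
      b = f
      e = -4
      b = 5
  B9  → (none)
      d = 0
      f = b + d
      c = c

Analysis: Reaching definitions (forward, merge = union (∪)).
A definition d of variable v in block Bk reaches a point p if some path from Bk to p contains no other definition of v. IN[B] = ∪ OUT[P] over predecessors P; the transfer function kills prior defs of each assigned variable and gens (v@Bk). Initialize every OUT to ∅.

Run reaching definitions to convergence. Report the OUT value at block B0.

Fixpoint table:
  B0:  IN={b@B1, c@B3, d@B1, e@B4, f@B4}  OUT={b@B1, c@B3, d@B0, e@B0, f@B4}
  B1:  IN={b@B1, c@B3, d@B0, e@B0, f@B4}  OUT={b@B1, c@B3, d@B1, e@B0, f@B4}
  B2:  IN={b@B1, c@B3, d@B1, e@B0, f@B4}  OUT={b@B1, c@B2, d@B1, e@B0, f@B4}
  B3:  IN={b@B1, c@B2, c@B3, d@B1, e@B0, f@B4}  OUT={b@B1, c@B3, d@B1, e@B3, f@B4}
  B4:  IN={b@B1, c@B3, d@B1, e@B3, f@B4}  OUT={b@B1, c@B3, d@B1, e@B4, f@B4}
  B5:  IN={a@B7, b@B1, b@B7, c@B3, d@B1, d@B7, e@B4, e@B5, f@B4}  OUT={a@B7, b@B1, b@B7, c@B3, d@B1, d@B7, e@B5, f@B4}
  B6:  IN={a@B7, b@B1, b@B7, c@B3, d@B1, d@B7, e@B5, f@B4}  OUT={a@B6, b@B1, b@B7, c@B3, d@B6, e@B5, f@B4}
  B7:  IN={a@B6, b@B1, b@B7, c@B3, d@B6, e@B5, f@B4}  OUT={a@B7, b@B7, c@B3, d@B7, e@B5, f@B4}
  B8:  IN={a@B7, b@B7, c@B3, d@B7, e@B5, f@B4}  OUT={a@B7, b@B8, c@B3, d@B7, e@B8, f@B4}
  B9:  IN={a@B7, b@B8, c@B3, d@B7, e@B8, f@B4}  OUT={a@B7, b@B8, c@B9, d@B9, e@B8, f@B9}

Merge at B0 (entry node, so the boundary value {} is joined with the incoming edge(s)): IN[B0] = {} ⊔ OUT[B4] = {b@B1, c@B3, d@B1, e@B4, f@B4}
Applying B0's transfer function to that IN value gives OUT[B0] (row B0 above).

Answer: {b@B1, c@B3, d@B0, e@B0, f@B4}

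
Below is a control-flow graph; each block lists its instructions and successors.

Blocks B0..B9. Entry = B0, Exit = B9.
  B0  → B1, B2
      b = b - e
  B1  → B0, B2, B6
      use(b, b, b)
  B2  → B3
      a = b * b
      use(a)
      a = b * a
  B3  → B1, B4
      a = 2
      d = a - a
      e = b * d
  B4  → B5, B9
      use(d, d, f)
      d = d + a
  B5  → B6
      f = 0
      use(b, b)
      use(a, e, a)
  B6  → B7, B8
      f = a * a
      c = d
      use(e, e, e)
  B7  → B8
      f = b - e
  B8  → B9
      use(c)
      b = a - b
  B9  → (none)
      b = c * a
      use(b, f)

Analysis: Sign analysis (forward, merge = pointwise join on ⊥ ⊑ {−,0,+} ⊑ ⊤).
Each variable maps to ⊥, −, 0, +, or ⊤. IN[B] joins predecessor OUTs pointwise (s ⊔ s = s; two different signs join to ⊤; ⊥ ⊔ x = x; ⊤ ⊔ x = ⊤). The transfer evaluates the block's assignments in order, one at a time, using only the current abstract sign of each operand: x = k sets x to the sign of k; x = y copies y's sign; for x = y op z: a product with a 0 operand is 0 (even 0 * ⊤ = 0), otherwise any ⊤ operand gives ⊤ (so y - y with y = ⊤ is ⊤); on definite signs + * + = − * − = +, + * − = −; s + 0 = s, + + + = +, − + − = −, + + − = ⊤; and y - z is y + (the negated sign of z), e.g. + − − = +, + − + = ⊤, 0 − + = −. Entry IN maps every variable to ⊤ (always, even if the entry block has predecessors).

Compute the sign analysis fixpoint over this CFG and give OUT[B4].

Converged values:
  B0:   IN=(all ⊤)   OUT=(all ⊤)
  B1:   IN=(all ⊤)   OUT=(all ⊤)
  B2:   IN=(all ⊤)   OUT=(all ⊤)
  B3:   IN=(all ⊤)   OUT={a:+; rest ⊤}
  B4:   IN={a:+; rest ⊤}   OUT={a:+; rest ⊤}
  B5:   IN={a:+; rest ⊤}   OUT={a:+, f:0; rest ⊤}
  B6:   IN=(all ⊤)   OUT=(all ⊤)
  B7:   IN=(all ⊤)   OUT=(all ⊤)
  B8:   IN=(all ⊤)   OUT=(all ⊤)
  B9:   IN=(all ⊤)   OUT=(all ⊤)

Merge at B4: IN[B4] = OUT[B3] = {a: +, b: ⊤, c: ⊤, d: ⊤, e: ⊤, f: ⊤}
Applying B4's transfer function to that IN value gives OUT[B4] (row B4 above).

Answer: {a: +, b: ⊤, c: ⊤, d: ⊤, e: ⊤, f: ⊤}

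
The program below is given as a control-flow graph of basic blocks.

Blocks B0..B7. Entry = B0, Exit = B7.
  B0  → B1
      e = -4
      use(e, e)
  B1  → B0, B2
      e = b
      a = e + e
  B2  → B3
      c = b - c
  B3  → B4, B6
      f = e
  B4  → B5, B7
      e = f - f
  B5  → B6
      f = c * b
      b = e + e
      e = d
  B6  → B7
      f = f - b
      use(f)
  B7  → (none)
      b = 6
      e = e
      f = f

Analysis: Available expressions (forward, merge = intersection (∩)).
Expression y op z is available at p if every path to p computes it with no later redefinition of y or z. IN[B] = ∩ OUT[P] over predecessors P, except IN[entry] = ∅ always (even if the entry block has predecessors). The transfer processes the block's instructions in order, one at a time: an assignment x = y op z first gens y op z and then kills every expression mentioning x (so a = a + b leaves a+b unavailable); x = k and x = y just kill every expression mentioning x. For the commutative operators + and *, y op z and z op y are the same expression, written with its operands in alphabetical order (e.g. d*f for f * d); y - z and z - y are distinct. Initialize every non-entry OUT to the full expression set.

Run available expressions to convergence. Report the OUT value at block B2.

Converged values:
  B0:  IN={}  OUT={}
  B1:  IN={}  OUT={e+e}
  B2:  IN={e+e}  OUT={e+e}
  B3:  IN={e+e}  OUT={e+e}
  B4:  IN={e+e}  OUT={f-f}
  B5:  IN={f-f}  OUT={}
  B6:  IN={}  OUT={}
  B7:  IN={}  OUT={}

Merge at B2: IN[B2] = OUT[B1] = {e+e}
Applying B2's transfer function to that IN value gives OUT[B2] (row B2 above).

Answer: {e+e}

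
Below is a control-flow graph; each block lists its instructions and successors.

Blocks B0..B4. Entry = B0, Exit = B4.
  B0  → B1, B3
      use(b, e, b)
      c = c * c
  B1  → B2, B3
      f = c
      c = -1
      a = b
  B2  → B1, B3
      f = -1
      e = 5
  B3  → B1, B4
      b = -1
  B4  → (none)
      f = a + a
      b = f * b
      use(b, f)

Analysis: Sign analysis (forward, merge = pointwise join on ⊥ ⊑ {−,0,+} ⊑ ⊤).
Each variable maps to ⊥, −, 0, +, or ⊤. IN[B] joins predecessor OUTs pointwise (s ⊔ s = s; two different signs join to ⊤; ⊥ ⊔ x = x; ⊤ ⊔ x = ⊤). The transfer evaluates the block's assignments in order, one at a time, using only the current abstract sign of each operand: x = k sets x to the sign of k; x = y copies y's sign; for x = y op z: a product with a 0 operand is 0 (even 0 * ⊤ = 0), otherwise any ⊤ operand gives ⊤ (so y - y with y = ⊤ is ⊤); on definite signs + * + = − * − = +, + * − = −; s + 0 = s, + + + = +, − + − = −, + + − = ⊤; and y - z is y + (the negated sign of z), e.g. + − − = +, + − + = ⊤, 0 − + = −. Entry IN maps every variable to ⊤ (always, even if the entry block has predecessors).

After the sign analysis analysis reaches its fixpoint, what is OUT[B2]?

Converged values:
  B0: | IN=(all ⊤) | OUT=(all ⊤)
  B1: | IN=(all ⊤) | OUT={c:-; rest ⊤}
  B2: | IN={c:-; rest ⊤} | OUT={c:-, e:+, f:-; rest ⊤}
  B3: | IN=(all ⊤) | OUT={b:-; rest ⊤}
  B4: | IN={b:-; rest ⊤} | OUT=(all ⊤)

Merge at B2: IN[B2] = OUT[B1] = {a: ⊤, b: ⊤, c: -, d: ⊤, e: ⊤, f: ⊤}
Applying B2's transfer function to that IN value gives OUT[B2] (row B2 above).

Answer: {a: ⊤, b: ⊤, c: -, d: ⊤, e: +, f: -}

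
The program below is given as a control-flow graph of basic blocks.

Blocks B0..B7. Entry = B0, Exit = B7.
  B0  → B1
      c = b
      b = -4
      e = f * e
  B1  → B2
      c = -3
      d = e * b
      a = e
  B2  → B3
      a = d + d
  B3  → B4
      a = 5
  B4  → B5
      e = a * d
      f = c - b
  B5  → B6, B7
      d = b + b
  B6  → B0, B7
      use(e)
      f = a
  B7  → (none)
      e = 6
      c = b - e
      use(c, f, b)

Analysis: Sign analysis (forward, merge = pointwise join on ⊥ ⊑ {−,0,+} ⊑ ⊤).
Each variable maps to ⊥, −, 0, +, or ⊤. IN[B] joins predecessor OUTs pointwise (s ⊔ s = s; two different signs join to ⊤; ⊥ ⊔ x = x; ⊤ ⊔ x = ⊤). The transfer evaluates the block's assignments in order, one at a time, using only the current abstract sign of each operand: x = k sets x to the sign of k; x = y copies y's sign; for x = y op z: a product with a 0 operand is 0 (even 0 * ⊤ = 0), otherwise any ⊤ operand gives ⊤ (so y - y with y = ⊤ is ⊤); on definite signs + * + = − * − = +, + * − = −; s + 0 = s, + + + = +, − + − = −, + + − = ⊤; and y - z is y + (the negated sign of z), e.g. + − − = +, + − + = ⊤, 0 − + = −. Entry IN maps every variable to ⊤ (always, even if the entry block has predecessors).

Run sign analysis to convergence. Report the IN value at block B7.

Answer: {a: +, b: -, c: -, d: -, e: ⊤, f: ⊤}

Working:
Fixpoint table:
  B0:  IN=(all ⊤)  OUT={b:-; rest ⊤}
  B1:  IN={b:-; rest ⊤}  OUT={b:-, c:-; rest ⊤}
  B2:  IN={b:-, c:-; rest ⊤}  OUT={b:-, c:-; rest ⊤}
  B3:  IN={b:-, c:-; rest ⊤}  OUT={a:+, b:-, c:-; rest ⊤}
  B4:  IN={a:+, b:-, c:-; rest ⊤}  OUT={a:+, b:-, c:-; rest ⊤}
  B5:  IN={a:+, b:-, c:-; rest ⊤}  OUT={a:+, b:-, c:-, d:-; rest ⊤}
  B6:  IN={a:+, b:-, c:-, d:-; rest ⊤}  OUT={a:+, b:-, c:-, d:-, f:+; rest ⊤}
  B7:  IN={a:+, b:-, c:-, d:-; rest ⊤}  OUT={a:+, b:-, c:-, d:-, e:+; rest ⊤}

Merge at B7: IN[B7] = OUT[B5] ⊔ OUT[B6] = {a: +, b: -, c: -, d: -, e: ⊤, f: ⊤}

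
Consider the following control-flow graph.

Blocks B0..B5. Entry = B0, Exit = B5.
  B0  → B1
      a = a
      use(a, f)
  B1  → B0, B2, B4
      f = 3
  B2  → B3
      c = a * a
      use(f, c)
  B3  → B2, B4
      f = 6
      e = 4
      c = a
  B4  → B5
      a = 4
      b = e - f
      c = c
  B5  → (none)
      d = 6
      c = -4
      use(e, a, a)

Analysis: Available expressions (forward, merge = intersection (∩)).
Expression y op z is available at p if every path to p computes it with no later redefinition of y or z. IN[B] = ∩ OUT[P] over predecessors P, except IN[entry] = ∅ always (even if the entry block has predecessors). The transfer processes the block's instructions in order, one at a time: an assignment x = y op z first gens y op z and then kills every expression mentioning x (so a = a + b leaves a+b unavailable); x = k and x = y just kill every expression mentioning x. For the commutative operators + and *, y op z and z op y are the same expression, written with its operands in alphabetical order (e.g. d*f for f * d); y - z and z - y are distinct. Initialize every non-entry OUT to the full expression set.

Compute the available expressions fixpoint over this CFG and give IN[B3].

Answer: {a*a}

Derivation:
Fixpoint table:
  B0: | IN={} | OUT={}
  B1: | IN={} | OUT={}
  B2: | IN={} | OUT={a*a}
  B3: | IN={a*a} | OUT={a*a}
  B4: | IN={} | OUT={e-f}
  B5: | IN={e-f} | OUT={e-f}

Merge at B3: IN[B3] = OUT[B2] = {a*a}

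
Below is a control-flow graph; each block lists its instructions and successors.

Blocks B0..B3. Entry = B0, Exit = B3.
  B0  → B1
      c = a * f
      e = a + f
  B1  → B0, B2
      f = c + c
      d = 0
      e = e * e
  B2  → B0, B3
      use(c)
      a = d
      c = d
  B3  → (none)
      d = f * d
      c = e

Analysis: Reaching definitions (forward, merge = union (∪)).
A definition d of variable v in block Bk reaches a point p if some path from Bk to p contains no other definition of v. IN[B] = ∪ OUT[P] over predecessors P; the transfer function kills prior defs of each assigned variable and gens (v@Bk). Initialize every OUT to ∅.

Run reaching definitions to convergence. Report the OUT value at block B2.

Answer: {a@B2, c@B2, d@B1, e@B1, f@B1}

Trace:
Fixpoint table:
  B0:   IN={a@B2, c@B0, c@B2, d@B1, e@B1, f@B1}   OUT={a@B2, c@B0, d@B1, e@B0, f@B1}
  B1:   IN={a@B2, c@B0, d@B1, e@B0, f@B1}   OUT={a@B2, c@B0, d@B1, e@B1, f@B1}
  B2:   IN={a@B2, c@B0, d@B1, e@B1, f@B1}   OUT={a@B2, c@B2, d@B1, e@B1, f@B1}
  B3:   IN={a@B2, c@B2, d@B1, e@B1, f@B1}   OUT={a@B2, c@B3, d@B3, e@B1, f@B1}

Merge at B2: IN[B2] = OUT[B1] = {a@B2, c@B0, d@B1, e@B1, f@B1}
Applying B2's transfer function to that IN value gives OUT[B2] (row B2 above).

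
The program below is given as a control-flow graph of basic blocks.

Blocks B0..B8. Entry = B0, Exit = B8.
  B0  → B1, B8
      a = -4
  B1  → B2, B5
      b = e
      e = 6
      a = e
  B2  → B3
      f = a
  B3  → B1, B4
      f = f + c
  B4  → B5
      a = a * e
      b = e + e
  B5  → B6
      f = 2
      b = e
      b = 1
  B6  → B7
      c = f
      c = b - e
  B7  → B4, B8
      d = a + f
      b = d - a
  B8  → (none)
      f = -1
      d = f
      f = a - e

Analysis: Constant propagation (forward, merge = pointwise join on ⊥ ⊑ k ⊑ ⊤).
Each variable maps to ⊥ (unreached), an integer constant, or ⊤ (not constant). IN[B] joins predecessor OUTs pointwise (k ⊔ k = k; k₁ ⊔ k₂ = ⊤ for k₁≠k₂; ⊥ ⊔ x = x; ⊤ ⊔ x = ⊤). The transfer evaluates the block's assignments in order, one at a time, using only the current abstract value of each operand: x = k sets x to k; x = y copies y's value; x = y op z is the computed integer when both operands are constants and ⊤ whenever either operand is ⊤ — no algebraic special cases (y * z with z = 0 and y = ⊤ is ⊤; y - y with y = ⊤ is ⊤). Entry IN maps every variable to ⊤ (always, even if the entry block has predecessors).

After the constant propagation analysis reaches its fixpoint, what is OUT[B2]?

Converged values:
  B0:   IN=(all ⊤)   OUT={a:-4; rest ⊤}
  B1:   IN=(all ⊤)   OUT={a:6, e:6; rest ⊤}
  B2:   IN={a:6, e:6; rest ⊤}   OUT={a:6, e:6, f:6; rest ⊤}
  B3:   IN={a:6, e:6, f:6; rest ⊤}   OUT={a:6, e:6; rest ⊤}
  B4:   IN={e:6; rest ⊤}   OUT={b:12, e:6; rest ⊤}
  B5:   IN={e:6; rest ⊤}   OUT={b:1, e:6, f:2; rest ⊤}
  B6:   IN={b:1, e:6, f:2; rest ⊤}   OUT={b:1, c:-5, e:6, f:2; rest ⊤}
  B7:   IN={b:1, c:-5, e:6, f:2; rest ⊤}   OUT={c:-5, e:6, f:2; rest ⊤}
  B8:   IN=(all ⊤)   OUT={d:-1; rest ⊤}

Merge at B2: IN[B2] = OUT[B1] = {a: 6, b: ⊤, c: ⊤, d: ⊤, e: 6, f: ⊤}
Applying B2's transfer function to that IN value gives OUT[B2] (row B2 above).

Answer: {a: 6, b: ⊤, c: ⊤, d: ⊤, e: 6, f: 6}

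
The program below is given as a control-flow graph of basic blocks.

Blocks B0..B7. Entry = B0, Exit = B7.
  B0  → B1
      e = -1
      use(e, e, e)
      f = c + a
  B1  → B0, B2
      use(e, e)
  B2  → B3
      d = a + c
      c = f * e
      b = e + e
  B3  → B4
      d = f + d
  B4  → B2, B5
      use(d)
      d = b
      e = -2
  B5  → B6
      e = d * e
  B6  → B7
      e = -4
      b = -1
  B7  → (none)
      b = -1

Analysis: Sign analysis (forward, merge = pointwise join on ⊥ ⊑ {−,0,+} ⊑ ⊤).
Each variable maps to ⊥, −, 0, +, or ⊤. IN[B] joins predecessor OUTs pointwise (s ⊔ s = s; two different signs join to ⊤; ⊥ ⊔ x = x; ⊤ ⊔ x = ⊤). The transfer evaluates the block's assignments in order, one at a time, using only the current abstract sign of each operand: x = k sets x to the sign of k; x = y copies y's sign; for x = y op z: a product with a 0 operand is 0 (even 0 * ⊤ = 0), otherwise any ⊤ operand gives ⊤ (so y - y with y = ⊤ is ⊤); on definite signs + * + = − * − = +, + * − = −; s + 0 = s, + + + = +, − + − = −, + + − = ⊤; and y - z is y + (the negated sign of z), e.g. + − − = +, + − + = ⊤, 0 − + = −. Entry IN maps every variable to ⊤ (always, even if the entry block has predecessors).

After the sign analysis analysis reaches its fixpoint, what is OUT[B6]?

Per-block solution:
  B0:  IN=(all ⊤)  OUT={e:-; rest ⊤}
  B1:  IN={e:-; rest ⊤}  OUT={e:-; rest ⊤}
  B2:  IN={e:-; rest ⊤}  OUT={b:-, e:-; rest ⊤}
  B3:  IN={b:-, e:-; rest ⊤}  OUT={b:-, e:-; rest ⊤}
  B4:  IN={b:-, e:-; rest ⊤}  OUT={b:-, d:-, e:-; rest ⊤}
  B5:  IN={b:-, d:-, e:-; rest ⊤}  OUT={b:-, d:-, e:+; rest ⊤}
  B6:  IN={b:-, d:-, e:+; rest ⊤}  OUT={b:-, d:-, e:-; rest ⊤}
  B7:  IN={b:-, d:-, e:-; rest ⊤}  OUT={b:-, d:-, e:-; rest ⊤}

Merge at B6: IN[B6] = OUT[B5] = {a: ⊤, b: -, c: ⊤, d: -, e: +, f: ⊤}
Applying B6's transfer function to that IN value gives OUT[B6] (row B6 above).

Answer: {a: ⊤, b: -, c: ⊤, d: -, e: -, f: ⊤}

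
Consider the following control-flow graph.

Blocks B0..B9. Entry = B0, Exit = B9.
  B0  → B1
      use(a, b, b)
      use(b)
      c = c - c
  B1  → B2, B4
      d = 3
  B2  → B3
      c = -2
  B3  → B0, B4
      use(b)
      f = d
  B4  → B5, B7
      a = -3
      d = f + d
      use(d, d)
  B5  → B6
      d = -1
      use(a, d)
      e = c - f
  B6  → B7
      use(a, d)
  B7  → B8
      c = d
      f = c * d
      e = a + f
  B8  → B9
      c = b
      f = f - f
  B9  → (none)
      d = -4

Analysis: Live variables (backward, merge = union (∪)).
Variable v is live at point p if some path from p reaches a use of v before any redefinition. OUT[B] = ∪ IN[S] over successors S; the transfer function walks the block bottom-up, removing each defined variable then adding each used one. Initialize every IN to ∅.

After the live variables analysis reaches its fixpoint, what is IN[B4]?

Converged values:
  B0:  IN={a, b, c, f}  OUT={a, b, c, f}
  B1:  IN={a, b, c, f}  OUT={a, b, c, d, f}
  B2:  IN={a, b, d}  OUT={a, b, c, d}
  B3:  IN={a, b, c, d}  OUT={a, b, c, d, f}
  B4:  IN={b, c, d, f}  OUT={a, b, c, d, f}
  B5:  IN={a, b, c, f}  OUT={a, b, d}
  B6:  IN={a, b, d}  OUT={a, b, d}
  B7:  IN={a, b, d}  OUT={b, f}
  B8:  IN={b, f}  OUT={}
  B9:  IN={}  OUT={}

Merge at B4: OUT[B4] = IN[B5] ⊔ IN[B7] = {a, b, c, d, f}
Applying B4's transfer function to that OUT value gives IN[B4] (row B4 above).

Answer: {b, c, d, f}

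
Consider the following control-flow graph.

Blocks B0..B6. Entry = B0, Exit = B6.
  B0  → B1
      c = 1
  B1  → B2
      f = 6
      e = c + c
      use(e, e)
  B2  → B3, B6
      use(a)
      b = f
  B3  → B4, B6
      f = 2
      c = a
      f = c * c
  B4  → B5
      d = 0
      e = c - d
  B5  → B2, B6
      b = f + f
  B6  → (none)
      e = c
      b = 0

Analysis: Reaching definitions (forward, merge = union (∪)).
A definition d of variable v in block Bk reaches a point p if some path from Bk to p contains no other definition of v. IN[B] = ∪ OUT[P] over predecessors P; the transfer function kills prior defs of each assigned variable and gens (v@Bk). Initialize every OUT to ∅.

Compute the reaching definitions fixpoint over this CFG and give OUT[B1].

Answer: {c@B0, e@B1, f@B1}

Derivation:
Converged values:
  B0: | IN={} | OUT={c@B0}
  B1: | IN={c@B0} | OUT={c@B0, e@B1, f@B1}
  B2: | IN={b@B5, c@B0, c@B3, d@B4, e@B1, e@B4, f@B1, f@B3} | OUT={b@B2, c@B0, c@B3, d@B4, e@B1, e@B4, f@B1, f@B3}
  B3: | IN={b@B2, c@B0, c@B3, d@B4, e@B1, e@B4, f@B1, f@B3} | OUT={b@B2, c@B3, d@B4, e@B1, e@B4, f@B3}
  B4: | IN={b@B2, c@B3, d@B4, e@B1, e@B4, f@B3} | OUT={b@B2, c@B3, d@B4, e@B4, f@B3}
  B5: | IN={b@B2, c@B3, d@B4, e@B4, f@B3} | OUT={b@B5, c@B3, d@B4, e@B4, f@B3}
  B6: | IN={b@B2, b@B5, c@B0, c@B3, d@B4, e@B1, e@B4, f@B1, f@B3} | OUT={b@B6, c@B0, c@B3, d@B4, e@B6, f@B1, f@B3}

Merge at B1: IN[B1] = OUT[B0] = {c@B0}
Applying B1's transfer function to that IN value gives OUT[B1] (row B1 above).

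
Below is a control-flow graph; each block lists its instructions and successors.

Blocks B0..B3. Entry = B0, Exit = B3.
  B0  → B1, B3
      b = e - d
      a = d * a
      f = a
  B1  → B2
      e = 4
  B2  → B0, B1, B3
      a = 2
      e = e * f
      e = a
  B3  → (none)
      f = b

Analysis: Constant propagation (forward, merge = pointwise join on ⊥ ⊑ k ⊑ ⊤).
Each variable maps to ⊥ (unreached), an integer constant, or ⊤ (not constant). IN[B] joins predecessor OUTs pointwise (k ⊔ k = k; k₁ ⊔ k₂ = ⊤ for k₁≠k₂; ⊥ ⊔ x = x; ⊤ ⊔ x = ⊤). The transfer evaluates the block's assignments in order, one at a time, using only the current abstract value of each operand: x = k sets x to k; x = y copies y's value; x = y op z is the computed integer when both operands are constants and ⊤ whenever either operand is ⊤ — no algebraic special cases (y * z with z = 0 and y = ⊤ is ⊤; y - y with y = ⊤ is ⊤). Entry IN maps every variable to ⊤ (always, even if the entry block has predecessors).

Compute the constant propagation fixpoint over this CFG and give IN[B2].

Converged values:
  B0:   IN=(all ⊤)   OUT=(all ⊤)
  B1:   IN=(all ⊤)   OUT={e:4; rest ⊤}
  B2:   IN={e:4; rest ⊤}   OUT={a:2, e:2; rest ⊤}
  B3:   IN=(all ⊤)   OUT=(all ⊤)

Merge at B2: IN[B2] = OUT[B1] = {a: ⊤, b: ⊤, c: ⊤, d: ⊤, e: 4, f: ⊤}

Answer: {a: ⊤, b: ⊤, c: ⊤, d: ⊤, e: 4, f: ⊤}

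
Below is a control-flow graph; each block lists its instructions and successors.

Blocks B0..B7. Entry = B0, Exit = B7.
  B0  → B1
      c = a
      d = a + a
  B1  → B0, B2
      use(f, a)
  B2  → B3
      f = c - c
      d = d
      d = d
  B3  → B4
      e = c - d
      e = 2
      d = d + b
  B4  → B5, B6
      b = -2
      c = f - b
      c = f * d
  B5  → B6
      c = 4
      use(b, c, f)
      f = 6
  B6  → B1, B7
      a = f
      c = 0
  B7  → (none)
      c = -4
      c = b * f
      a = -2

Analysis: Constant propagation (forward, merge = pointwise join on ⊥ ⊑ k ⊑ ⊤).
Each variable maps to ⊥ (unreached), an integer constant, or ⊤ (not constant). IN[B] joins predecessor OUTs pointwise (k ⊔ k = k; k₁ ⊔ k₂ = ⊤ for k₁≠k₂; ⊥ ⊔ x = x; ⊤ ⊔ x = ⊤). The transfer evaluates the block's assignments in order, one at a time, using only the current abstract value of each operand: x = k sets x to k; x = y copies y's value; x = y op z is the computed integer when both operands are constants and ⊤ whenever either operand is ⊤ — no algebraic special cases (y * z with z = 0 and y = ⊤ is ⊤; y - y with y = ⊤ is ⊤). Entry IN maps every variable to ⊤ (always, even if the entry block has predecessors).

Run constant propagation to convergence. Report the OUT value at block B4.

Answer: {a: ⊤, b: -2, c: ⊤, d: ⊤, e: 2, f: ⊤}

Trace:
Per-block solution:
  B0:   IN=(all ⊤)   OUT=(all ⊤)
  B1:   IN=(all ⊤)   OUT=(all ⊤)
  B2:   IN=(all ⊤)   OUT=(all ⊤)
  B3:   IN=(all ⊤)   OUT={e:2; rest ⊤}
  B4:   IN={e:2; rest ⊤}   OUT={b:-2, e:2; rest ⊤}
  B5:   IN={b:-2, e:2; rest ⊤}   OUT={b:-2, c:4, e:2, f:6; rest ⊤}
  B6:   IN={b:-2, e:2; rest ⊤}   OUT={b:-2, c:0, e:2; rest ⊤}
  B7:   IN={b:-2, c:0, e:2; rest ⊤}   OUT={a:-2, b:-2, e:2; rest ⊤}

Merge at B4: IN[B4] = OUT[B3] = {a: ⊤, b: ⊤, c: ⊤, d: ⊤, e: 2, f: ⊤}
Applying B4's transfer function to that IN value gives OUT[B4] (row B4 above).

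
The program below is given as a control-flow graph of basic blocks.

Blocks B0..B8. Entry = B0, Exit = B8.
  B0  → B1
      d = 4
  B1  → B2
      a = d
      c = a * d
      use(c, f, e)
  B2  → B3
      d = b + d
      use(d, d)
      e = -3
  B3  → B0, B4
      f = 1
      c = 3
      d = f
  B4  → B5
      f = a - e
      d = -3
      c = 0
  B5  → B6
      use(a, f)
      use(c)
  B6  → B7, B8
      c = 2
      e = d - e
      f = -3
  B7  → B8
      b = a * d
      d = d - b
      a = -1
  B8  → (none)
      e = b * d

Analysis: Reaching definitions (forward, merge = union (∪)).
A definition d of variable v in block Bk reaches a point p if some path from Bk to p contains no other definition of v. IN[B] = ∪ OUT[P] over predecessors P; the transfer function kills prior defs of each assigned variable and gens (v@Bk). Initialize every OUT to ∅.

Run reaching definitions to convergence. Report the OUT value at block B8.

Answer: {a@B1, a@B7, b@B7, c@B6, d@B4, d@B7, e@B8, f@B6}

Working:
Per-block solution:
  B0:  IN={a@B1, c@B3, d@B3, e@B2, f@B3}  OUT={a@B1, c@B3, d@B0, e@B2, f@B3}
  B1:  IN={a@B1, c@B3, d@B0, e@B2, f@B3}  OUT={a@B1, c@B1, d@B0, e@B2, f@B3}
  B2:  IN={a@B1, c@B1, d@B0, e@B2, f@B3}  OUT={a@B1, c@B1, d@B2, e@B2, f@B3}
  B3:  IN={a@B1, c@B1, d@B2, e@B2, f@B3}  OUT={a@B1, c@B3, d@B3, e@B2, f@B3}
  B4:  IN={a@B1, c@B3, d@B3, e@B2, f@B3}  OUT={a@B1, c@B4, d@B4, e@B2, f@B4}
  B5:  IN={a@B1, c@B4, d@B4, e@B2, f@B4}  OUT={a@B1, c@B4, d@B4, e@B2, f@B4}
  B6:  IN={a@B1, c@B4, d@B4, e@B2, f@B4}  OUT={a@B1, c@B6, d@B4, e@B6, f@B6}
  B7:  IN={a@B1, c@B6, d@B4, e@B6, f@B6}  OUT={a@B7, b@B7, c@B6, d@B7, e@B6, f@B6}
  B8:  IN={a@B1, a@B7, b@B7, c@B6, d@B4, d@B7, e@B6, f@B6}  OUT={a@B1, a@B7, b@B7, c@B6, d@B4, d@B7, e@B8, f@B6}

Merge at B8: IN[B8] = OUT[B6] ⊔ OUT[B7] = {a@B1, a@B7, b@B7, c@B6, d@B4, d@B7, e@B6, f@B6}
Applying B8's transfer function to that IN value gives OUT[B8] (row B8 above).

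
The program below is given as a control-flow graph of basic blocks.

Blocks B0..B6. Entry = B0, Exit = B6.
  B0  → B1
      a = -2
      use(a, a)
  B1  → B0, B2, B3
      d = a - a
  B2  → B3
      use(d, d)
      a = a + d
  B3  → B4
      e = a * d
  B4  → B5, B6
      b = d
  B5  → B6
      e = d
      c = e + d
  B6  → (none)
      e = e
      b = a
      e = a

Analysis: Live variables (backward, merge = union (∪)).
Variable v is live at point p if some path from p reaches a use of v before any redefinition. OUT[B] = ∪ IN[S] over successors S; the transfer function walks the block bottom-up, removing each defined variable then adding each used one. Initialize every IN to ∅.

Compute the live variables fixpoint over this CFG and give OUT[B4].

Fixpoint table:
  B0: | IN={} | OUT={a}
  B1: | IN={a} | OUT={a, d}
  B2: | IN={a, d} | OUT={a, d}
  B3: | IN={a, d} | OUT={a, d, e}
  B4: | IN={a, d, e} | OUT={a, d, e}
  B5: | IN={a, d} | OUT={a, e}
  B6: | IN={a, e} | OUT={}

Merge at B4: OUT[B4] = IN[B5] ⊔ IN[B6] = {a, d, e}

Answer: {a, d, e}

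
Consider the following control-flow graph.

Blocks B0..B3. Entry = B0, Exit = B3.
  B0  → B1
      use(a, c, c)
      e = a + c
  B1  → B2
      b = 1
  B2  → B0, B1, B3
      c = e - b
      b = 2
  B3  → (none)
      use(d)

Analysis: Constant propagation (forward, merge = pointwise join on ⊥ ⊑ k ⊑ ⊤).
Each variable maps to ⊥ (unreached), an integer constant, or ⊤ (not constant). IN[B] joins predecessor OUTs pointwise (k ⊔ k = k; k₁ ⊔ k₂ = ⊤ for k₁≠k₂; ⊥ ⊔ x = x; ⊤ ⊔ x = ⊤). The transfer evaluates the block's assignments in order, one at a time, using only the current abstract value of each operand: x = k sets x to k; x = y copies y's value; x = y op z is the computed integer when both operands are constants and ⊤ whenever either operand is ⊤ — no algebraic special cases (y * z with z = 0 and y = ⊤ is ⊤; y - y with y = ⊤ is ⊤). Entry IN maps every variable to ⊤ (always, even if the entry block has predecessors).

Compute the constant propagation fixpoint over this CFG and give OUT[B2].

Answer: {a: ⊤, b: 2, c: ⊤, d: ⊤, e: ⊤, f: ⊤}

Working:
Fixpoint table:
  B0:   IN=(all ⊤)   OUT=(all ⊤)
  B1:   IN=(all ⊤)   OUT={b:1; rest ⊤}
  B2:   IN={b:1; rest ⊤}   OUT={b:2; rest ⊤}
  B3:   IN={b:2; rest ⊤}   OUT={b:2; rest ⊤}

Merge at B2: IN[B2] = OUT[B1] = {a: ⊤, b: 1, c: ⊤, d: ⊤, e: ⊤, f: ⊤}
Applying B2's transfer function to that IN value gives OUT[B2] (row B2 above).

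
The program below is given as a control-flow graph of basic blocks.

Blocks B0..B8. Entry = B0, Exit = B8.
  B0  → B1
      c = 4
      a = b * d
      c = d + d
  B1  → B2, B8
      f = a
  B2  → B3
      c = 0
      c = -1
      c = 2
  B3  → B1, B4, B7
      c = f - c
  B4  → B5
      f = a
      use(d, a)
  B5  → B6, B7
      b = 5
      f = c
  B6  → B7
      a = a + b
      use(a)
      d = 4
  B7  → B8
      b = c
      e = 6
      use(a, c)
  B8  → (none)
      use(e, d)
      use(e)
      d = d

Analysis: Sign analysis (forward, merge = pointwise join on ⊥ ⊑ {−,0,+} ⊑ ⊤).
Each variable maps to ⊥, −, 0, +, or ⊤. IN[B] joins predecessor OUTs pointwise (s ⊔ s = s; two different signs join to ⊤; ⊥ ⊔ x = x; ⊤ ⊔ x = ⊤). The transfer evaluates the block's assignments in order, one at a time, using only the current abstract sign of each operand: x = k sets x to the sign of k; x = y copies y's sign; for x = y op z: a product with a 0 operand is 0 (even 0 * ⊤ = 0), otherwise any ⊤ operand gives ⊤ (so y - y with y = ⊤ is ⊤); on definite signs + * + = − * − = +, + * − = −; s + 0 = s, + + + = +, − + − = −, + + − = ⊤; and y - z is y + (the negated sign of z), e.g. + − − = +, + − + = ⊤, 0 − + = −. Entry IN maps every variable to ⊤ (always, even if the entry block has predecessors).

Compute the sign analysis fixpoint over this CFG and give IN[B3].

Answer: {a: ⊤, b: ⊤, c: +, d: ⊤, e: ⊤, f: ⊤}

Trace:
Converged values:
  B0: | IN=(all ⊤) | OUT=(all ⊤)
  B1: | IN=(all ⊤) | OUT=(all ⊤)
  B2: | IN=(all ⊤) | OUT={c:+; rest ⊤}
  B3: | IN={c:+; rest ⊤} | OUT=(all ⊤)
  B4: | IN=(all ⊤) | OUT=(all ⊤)
  B5: | IN=(all ⊤) | OUT={b:+; rest ⊤}
  B6: | IN={b:+; rest ⊤} | OUT={b:+, d:+; rest ⊤}
  B7: | IN=(all ⊤) | OUT={e:+; rest ⊤}
  B8: | IN=(all ⊤) | OUT=(all ⊤)

Merge at B3: IN[B3] = OUT[B2] = {a: ⊤, b: ⊤, c: +, d: ⊤, e: ⊤, f: ⊤}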